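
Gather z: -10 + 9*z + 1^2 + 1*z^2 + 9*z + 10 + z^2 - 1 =2*z^2 + 18*z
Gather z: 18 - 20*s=18 - 20*s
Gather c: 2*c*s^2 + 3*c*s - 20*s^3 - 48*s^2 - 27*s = c*(2*s^2 + 3*s) - 20*s^3 - 48*s^2 - 27*s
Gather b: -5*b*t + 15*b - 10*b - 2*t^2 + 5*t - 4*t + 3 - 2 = b*(5 - 5*t) - 2*t^2 + t + 1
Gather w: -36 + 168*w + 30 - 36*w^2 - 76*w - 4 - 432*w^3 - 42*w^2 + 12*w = -432*w^3 - 78*w^2 + 104*w - 10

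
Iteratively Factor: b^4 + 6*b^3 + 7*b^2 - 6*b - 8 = (b + 1)*(b^3 + 5*b^2 + 2*b - 8) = (b - 1)*(b + 1)*(b^2 + 6*b + 8) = (b - 1)*(b + 1)*(b + 2)*(b + 4)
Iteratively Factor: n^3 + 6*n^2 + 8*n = (n)*(n^2 + 6*n + 8) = n*(n + 2)*(n + 4)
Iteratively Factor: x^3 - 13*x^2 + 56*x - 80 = (x - 4)*(x^2 - 9*x + 20) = (x - 5)*(x - 4)*(x - 4)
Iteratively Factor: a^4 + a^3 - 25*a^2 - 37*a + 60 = (a - 1)*(a^3 + 2*a^2 - 23*a - 60) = (a - 1)*(a + 3)*(a^2 - a - 20) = (a - 1)*(a + 3)*(a + 4)*(a - 5)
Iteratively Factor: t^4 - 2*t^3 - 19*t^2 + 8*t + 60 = (t + 2)*(t^3 - 4*t^2 - 11*t + 30) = (t - 5)*(t + 2)*(t^2 + t - 6) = (t - 5)*(t - 2)*(t + 2)*(t + 3)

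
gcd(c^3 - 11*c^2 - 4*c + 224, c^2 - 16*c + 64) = c - 8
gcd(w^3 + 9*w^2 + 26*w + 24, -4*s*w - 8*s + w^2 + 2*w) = w + 2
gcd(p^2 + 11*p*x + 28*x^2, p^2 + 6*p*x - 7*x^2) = p + 7*x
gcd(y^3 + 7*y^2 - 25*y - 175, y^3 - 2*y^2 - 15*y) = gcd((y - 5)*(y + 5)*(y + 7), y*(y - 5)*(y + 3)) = y - 5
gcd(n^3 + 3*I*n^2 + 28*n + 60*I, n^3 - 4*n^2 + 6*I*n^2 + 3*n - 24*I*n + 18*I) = n + 6*I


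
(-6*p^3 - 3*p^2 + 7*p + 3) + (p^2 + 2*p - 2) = -6*p^3 - 2*p^2 + 9*p + 1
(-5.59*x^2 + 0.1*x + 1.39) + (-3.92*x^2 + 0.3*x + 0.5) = -9.51*x^2 + 0.4*x + 1.89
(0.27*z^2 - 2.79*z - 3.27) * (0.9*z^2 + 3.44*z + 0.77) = 0.243*z^4 - 1.5822*z^3 - 12.3327*z^2 - 13.3971*z - 2.5179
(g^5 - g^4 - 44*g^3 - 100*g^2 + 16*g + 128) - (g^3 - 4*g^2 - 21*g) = g^5 - g^4 - 45*g^3 - 96*g^2 + 37*g + 128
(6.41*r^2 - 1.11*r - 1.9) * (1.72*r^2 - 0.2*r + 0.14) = 11.0252*r^4 - 3.1912*r^3 - 2.1486*r^2 + 0.2246*r - 0.266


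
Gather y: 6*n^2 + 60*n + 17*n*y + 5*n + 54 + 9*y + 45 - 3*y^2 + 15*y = 6*n^2 + 65*n - 3*y^2 + y*(17*n + 24) + 99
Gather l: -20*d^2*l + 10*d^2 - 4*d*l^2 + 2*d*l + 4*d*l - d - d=10*d^2 - 4*d*l^2 - 2*d + l*(-20*d^2 + 6*d)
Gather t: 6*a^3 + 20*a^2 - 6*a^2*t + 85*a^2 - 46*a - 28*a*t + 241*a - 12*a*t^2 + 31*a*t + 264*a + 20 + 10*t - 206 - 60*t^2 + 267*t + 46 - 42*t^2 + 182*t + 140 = 6*a^3 + 105*a^2 + 459*a + t^2*(-12*a - 102) + t*(-6*a^2 + 3*a + 459)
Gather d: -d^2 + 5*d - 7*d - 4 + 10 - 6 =-d^2 - 2*d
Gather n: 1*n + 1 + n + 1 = 2*n + 2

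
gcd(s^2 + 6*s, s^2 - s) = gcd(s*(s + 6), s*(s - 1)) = s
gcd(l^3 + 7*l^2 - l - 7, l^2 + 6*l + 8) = 1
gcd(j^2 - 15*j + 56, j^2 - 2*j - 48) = j - 8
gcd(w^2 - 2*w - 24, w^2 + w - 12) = w + 4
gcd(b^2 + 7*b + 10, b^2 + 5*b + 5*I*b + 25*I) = b + 5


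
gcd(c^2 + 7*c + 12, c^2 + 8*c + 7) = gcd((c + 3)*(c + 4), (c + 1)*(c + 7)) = 1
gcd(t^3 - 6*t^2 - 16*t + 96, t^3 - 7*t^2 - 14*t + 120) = t^2 - 2*t - 24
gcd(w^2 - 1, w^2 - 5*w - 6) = w + 1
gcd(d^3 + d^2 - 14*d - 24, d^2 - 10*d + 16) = 1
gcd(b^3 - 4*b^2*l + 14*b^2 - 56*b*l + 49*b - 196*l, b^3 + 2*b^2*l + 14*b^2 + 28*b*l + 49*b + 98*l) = b^2 + 14*b + 49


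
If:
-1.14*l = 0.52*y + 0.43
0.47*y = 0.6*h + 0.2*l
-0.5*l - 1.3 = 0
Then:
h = 4.68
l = -2.60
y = 4.87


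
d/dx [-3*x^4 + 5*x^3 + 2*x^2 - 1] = x*(-12*x^2 + 15*x + 4)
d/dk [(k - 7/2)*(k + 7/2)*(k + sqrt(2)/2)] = 3*k^2 + sqrt(2)*k - 49/4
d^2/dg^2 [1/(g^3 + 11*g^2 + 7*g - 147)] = 4*(3*g^2 + 2*g + 17)/(g^7 + 19*g^6 + 69*g^5 - 545*g^4 - 2765*g^3 + 7497*g^2 + 27783*g - 64827)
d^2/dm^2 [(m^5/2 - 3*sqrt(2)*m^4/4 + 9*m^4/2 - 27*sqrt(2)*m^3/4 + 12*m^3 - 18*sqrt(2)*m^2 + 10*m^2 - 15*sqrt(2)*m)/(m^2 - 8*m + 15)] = (6*m^7 - 110*m^6 - 3*sqrt(2)*m^6 + 72*sqrt(2)*m^5 + 606*m^5 - 711*sqrt(2)*m^4 + 666*m^4 - 10108*m^3 + 921*sqrt(2)*m^3 + 5220*m^2 + 8910*sqrt(2)*m^2 - 15525*sqrt(2)*m + 32400*m - 23400*sqrt(2) + 9000)/(2*(m^6 - 24*m^5 + 237*m^4 - 1232*m^3 + 3555*m^2 - 5400*m + 3375))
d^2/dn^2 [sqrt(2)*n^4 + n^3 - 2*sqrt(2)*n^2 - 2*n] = 12*sqrt(2)*n^2 + 6*n - 4*sqrt(2)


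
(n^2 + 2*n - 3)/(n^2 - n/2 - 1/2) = 2*(n + 3)/(2*n + 1)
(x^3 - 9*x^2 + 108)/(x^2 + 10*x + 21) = (x^2 - 12*x + 36)/(x + 7)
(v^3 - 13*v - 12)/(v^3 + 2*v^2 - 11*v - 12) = (v^2 - v - 12)/(v^2 + v - 12)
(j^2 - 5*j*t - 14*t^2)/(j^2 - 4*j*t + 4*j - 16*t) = (j^2 - 5*j*t - 14*t^2)/(j^2 - 4*j*t + 4*j - 16*t)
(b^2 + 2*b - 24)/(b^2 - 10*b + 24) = (b + 6)/(b - 6)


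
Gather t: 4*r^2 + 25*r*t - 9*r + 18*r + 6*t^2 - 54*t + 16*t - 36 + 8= 4*r^2 + 9*r + 6*t^2 + t*(25*r - 38) - 28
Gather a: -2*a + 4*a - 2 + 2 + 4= 2*a + 4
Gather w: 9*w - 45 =9*w - 45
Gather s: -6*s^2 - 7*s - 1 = -6*s^2 - 7*s - 1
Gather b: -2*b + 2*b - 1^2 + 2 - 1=0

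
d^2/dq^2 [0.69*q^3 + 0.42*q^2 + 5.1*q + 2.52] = 4.14*q + 0.84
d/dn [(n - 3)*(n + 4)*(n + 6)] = 3*n^2 + 14*n - 6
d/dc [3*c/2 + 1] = 3/2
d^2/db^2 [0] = 0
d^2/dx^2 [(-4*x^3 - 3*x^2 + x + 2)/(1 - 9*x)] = 24*(27*x^3 - 9*x^2 + x - 14)/(729*x^3 - 243*x^2 + 27*x - 1)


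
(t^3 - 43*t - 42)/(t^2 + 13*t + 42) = (t^2 - 6*t - 7)/(t + 7)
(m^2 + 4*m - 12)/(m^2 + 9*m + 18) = (m - 2)/(m + 3)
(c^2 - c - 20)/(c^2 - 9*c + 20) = (c + 4)/(c - 4)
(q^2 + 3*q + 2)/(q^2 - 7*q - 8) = (q + 2)/(q - 8)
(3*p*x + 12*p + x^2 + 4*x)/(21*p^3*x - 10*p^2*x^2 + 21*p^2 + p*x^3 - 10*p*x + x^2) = (3*p*x + 12*p + x^2 + 4*x)/(21*p^3*x - 10*p^2*x^2 + 21*p^2 + p*x^3 - 10*p*x + x^2)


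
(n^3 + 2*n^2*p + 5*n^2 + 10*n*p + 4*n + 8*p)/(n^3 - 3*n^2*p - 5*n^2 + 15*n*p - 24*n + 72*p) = (n^3 + 2*n^2*p + 5*n^2 + 10*n*p + 4*n + 8*p)/(n^3 - 3*n^2*p - 5*n^2 + 15*n*p - 24*n + 72*p)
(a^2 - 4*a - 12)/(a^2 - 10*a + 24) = (a + 2)/(a - 4)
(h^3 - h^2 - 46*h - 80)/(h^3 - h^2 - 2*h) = (-h^3 + h^2 + 46*h + 80)/(h*(-h^2 + h + 2))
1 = 1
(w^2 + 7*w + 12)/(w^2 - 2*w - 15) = (w + 4)/(w - 5)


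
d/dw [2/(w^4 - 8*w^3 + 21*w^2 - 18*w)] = 4*(-2*w^3 + 12*w^2 - 21*w + 9)/(w^2*(w^3 - 8*w^2 + 21*w - 18)^2)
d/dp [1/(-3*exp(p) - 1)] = 3*exp(p)/(3*exp(p) + 1)^2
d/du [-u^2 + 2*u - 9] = 2 - 2*u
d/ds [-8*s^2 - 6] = -16*s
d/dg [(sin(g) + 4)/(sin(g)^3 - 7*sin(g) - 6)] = (-2*sin(g)^3 - 12*sin(g)^2 + 22)*cos(g)/(-sin(g)^3 + 7*sin(g) + 6)^2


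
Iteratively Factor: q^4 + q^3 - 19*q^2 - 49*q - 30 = (q + 2)*(q^3 - q^2 - 17*q - 15) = (q - 5)*(q + 2)*(q^2 + 4*q + 3) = (q - 5)*(q + 1)*(q + 2)*(q + 3)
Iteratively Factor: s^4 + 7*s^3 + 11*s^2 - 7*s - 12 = (s + 4)*(s^3 + 3*s^2 - s - 3) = (s - 1)*(s + 4)*(s^2 + 4*s + 3) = (s - 1)*(s + 1)*(s + 4)*(s + 3)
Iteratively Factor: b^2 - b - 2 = (b + 1)*(b - 2)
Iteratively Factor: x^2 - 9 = (x - 3)*(x + 3)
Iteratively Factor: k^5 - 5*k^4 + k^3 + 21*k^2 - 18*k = (k - 3)*(k^4 - 2*k^3 - 5*k^2 + 6*k) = (k - 3)*(k - 1)*(k^3 - k^2 - 6*k) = k*(k - 3)*(k - 1)*(k^2 - k - 6) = k*(k - 3)^2*(k - 1)*(k + 2)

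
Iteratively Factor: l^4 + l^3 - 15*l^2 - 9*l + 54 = (l + 3)*(l^3 - 2*l^2 - 9*l + 18) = (l - 2)*(l + 3)*(l^2 - 9) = (l - 2)*(l + 3)^2*(l - 3)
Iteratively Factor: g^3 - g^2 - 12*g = (g + 3)*(g^2 - 4*g) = (g - 4)*(g + 3)*(g)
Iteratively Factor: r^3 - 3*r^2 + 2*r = (r - 1)*(r^2 - 2*r) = r*(r - 1)*(r - 2)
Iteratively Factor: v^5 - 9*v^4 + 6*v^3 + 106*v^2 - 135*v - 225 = (v - 5)*(v^4 - 4*v^3 - 14*v^2 + 36*v + 45) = (v - 5)*(v + 3)*(v^3 - 7*v^2 + 7*v + 15) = (v - 5)*(v - 3)*(v + 3)*(v^2 - 4*v - 5) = (v - 5)^2*(v - 3)*(v + 3)*(v + 1)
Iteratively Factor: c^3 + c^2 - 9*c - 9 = (c + 1)*(c^2 - 9) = (c - 3)*(c + 1)*(c + 3)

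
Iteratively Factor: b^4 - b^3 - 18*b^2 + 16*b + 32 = (b + 1)*(b^3 - 2*b^2 - 16*b + 32) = (b + 1)*(b + 4)*(b^2 - 6*b + 8) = (b - 4)*(b + 1)*(b + 4)*(b - 2)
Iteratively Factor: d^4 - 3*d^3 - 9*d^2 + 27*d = (d - 3)*(d^3 - 9*d) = (d - 3)^2*(d^2 + 3*d) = d*(d - 3)^2*(d + 3)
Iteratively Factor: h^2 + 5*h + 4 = (h + 4)*(h + 1)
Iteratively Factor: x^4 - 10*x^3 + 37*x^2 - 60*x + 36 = (x - 2)*(x^3 - 8*x^2 + 21*x - 18) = (x - 3)*(x - 2)*(x^2 - 5*x + 6) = (x - 3)*(x - 2)^2*(x - 3)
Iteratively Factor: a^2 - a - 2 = (a - 2)*(a + 1)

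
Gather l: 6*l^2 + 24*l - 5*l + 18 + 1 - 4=6*l^2 + 19*l + 15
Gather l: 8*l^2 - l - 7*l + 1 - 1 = 8*l^2 - 8*l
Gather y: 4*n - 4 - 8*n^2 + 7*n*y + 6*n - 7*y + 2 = -8*n^2 + 10*n + y*(7*n - 7) - 2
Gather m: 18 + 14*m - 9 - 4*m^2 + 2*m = -4*m^2 + 16*m + 9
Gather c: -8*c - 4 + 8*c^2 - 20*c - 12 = 8*c^2 - 28*c - 16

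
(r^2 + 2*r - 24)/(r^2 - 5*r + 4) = (r + 6)/(r - 1)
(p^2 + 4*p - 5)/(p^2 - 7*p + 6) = (p + 5)/(p - 6)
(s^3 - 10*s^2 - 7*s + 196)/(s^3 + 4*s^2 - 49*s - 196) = (s - 7)/(s + 7)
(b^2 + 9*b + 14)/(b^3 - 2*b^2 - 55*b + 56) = (b + 2)/(b^2 - 9*b + 8)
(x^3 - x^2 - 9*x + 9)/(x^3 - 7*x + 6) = (x - 3)/(x - 2)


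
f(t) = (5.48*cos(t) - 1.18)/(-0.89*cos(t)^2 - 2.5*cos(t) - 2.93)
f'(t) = (-1.78*sin(t)*cos(t) - 2.5*sin(t))*(5.48*cos(t) - 1.18)/(-0.89*cos(t)^2 - 2.5*cos(t) - 2.93)^2 - 5.48*sin(t)/(-0.89*cos(t)^2 - 2.5*cos(t) - 2.93) = (-4.8772*cos(t)^2 + 2.1004*cos(t) + 19.0064)*sin(t)/(0.7921*cos(t)^4 + 4.45*cos(t)^3 + 11.4654*cos(t)^2 + 14.65*cos(t) + 8.5849)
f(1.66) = 0.61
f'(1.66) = 2.54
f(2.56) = 3.94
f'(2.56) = 3.56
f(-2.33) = 3.04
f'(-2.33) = -4.16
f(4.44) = 1.14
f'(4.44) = -3.23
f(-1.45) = 0.16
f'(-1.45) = -1.81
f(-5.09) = -0.21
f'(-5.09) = 1.13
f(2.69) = 4.36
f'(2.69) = 2.93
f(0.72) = -0.55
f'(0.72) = 0.42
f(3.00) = 4.98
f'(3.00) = 0.97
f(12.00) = -0.61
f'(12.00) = -0.29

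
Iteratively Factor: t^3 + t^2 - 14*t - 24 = (t + 3)*(t^2 - 2*t - 8) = (t - 4)*(t + 3)*(t + 2)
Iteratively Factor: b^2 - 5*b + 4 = (b - 4)*(b - 1)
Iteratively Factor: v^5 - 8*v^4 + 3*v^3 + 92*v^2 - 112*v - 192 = (v - 4)*(v^4 - 4*v^3 - 13*v^2 + 40*v + 48) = (v - 4)*(v + 1)*(v^3 - 5*v^2 - 8*v + 48) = (v - 4)*(v + 1)*(v + 3)*(v^2 - 8*v + 16) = (v - 4)^2*(v + 1)*(v + 3)*(v - 4)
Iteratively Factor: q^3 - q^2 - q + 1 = (q - 1)*(q^2 - 1) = (q - 1)*(q + 1)*(q - 1)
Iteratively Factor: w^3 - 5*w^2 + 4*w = (w - 1)*(w^2 - 4*w) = w*(w - 1)*(w - 4)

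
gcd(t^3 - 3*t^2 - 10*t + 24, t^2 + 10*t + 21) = t + 3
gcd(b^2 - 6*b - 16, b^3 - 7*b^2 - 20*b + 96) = b - 8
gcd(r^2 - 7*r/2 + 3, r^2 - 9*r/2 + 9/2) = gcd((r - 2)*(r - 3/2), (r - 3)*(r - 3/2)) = r - 3/2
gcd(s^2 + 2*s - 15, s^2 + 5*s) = s + 5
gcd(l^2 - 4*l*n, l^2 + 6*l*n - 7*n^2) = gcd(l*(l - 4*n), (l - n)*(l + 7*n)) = 1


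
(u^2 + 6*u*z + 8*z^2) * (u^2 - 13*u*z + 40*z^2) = u^4 - 7*u^3*z - 30*u^2*z^2 + 136*u*z^3 + 320*z^4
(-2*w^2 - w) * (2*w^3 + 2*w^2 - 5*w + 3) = -4*w^5 - 6*w^4 + 8*w^3 - w^2 - 3*w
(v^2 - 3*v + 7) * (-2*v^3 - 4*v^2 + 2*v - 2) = -2*v^5 + 2*v^4 - 36*v^2 + 20*v - 14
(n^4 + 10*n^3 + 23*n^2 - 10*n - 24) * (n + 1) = n^5 + 11*n^4 + 33*n^3 + 13*n^2 - 34*n - 24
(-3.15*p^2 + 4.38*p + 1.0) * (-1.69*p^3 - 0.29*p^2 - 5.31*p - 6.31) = 5.3235*p^5 - 6.4887*p^4 + 13.7663*p^3 - 3.6713*p^2 - 32.9478*p - 6.31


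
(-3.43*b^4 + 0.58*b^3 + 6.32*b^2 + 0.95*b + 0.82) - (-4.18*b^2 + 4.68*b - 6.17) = -3.43*b^4 + 0.58*b^3 + 10.5*b^2 - 3.73*b + 6.99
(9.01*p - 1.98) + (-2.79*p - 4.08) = 6.22*p - 6.06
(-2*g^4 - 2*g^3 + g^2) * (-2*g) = 4*g^5 + 4*g^4 - 2*g^3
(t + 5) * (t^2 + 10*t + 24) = t^3 + 15*t^2 + 74*t + 120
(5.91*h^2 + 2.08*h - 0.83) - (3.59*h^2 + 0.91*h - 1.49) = 2.32*h^2 + 1.17*h + 0.66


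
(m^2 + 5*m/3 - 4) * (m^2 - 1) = m^4 + 5*m^3/3 - 5*m^2 - 5*m/3 + 4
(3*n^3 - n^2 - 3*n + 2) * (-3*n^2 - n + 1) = -9*n^5 + 13*n^3 - 4*n^2 - 5*n + 2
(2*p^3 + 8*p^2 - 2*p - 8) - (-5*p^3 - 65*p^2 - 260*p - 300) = 7*p^3 + 73*p^2 + 258*p + 292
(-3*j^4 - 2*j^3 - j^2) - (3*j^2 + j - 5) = -3*j^4 - 2*j^3 - 4*j^2 - j + 5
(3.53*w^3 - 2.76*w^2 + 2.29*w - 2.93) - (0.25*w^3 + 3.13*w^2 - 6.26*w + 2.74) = 3.28*w^3 - 5.89*w^2 + 8.55*w - 5.67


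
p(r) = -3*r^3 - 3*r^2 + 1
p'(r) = -9*r^2 - 6*r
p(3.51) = -165.69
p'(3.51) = -131.94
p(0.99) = -4.85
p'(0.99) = -14.76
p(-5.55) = 421.45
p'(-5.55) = -243.92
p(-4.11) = 158.60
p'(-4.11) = -127.37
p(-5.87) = 504.42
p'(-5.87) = -274.89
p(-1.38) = 3.17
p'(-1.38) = -8.86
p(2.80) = -88.38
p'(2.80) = -87.36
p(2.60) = -72.01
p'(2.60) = -76.44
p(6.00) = -755.00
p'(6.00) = -360.00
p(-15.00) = 9451.00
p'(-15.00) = -1935.00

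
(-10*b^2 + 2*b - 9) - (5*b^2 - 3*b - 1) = -15*b^2 + 5*b - 8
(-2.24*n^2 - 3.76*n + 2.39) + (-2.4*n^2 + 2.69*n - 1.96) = -4.64*n^2 - 1.07*n + 0.43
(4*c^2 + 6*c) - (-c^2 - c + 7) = 5*c^2 + 7*c - 7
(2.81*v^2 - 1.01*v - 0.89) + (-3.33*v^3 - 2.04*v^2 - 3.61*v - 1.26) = -3.33*v^3 + 0.77*v^2 - 4.62*v - 2.15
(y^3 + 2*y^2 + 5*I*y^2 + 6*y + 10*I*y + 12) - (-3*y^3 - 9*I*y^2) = 4*y^3 + 2*y^2 + 14*I*y^2 + 6*y + 10*I*y + 12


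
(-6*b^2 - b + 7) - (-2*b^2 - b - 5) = 12 - 4*b^2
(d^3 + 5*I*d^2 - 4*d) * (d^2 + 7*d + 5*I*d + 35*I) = d^5 + 7*d^4 + 10*I*d^4 - 29*d^3 + 70*I*d^3 - 203*d^2 - 20*I*d^2 - 140*I*d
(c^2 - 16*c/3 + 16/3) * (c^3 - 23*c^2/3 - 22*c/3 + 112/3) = c^5 - 13*c^4 + 350*c^3/9 + 320*c^2/9 - 2144*c/9 + 1792/9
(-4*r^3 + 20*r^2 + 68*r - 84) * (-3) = 12*r^3 - 60*r^2 - 204*r + 252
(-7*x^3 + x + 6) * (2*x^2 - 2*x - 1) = -14*x^5 + 14*x^4 + 9*x^3 + 10*x^2 - 13*x - 6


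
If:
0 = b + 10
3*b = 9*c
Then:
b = -10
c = -10/3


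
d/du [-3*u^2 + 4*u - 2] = 4 - 6*u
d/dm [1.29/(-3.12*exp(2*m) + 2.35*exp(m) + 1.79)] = (8.0496*exp(m) - 3.0315)*exp(m)/(-3.12*exp(2*m) + 2.35*exp(m) + 1.79)^2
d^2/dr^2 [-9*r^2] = -18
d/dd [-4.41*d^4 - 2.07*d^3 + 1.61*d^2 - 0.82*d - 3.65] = -17.64*d^3 - 6.21*d^2 + 3.22*d - 0.82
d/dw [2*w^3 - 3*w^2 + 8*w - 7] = 6*w^2 - 6*w + 8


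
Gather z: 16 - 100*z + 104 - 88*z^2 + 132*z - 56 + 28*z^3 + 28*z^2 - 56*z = 28*z^3 - 60*z^2 - 24*z + 64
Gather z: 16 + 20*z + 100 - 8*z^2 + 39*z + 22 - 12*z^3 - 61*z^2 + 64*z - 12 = -12*z^3 - 69*z^2 + 123*z + 126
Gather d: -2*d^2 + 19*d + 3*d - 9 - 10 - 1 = -2*d^2 + 22*d - 20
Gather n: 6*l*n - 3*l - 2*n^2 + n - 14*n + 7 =-3*l - 2*n^2 + n*(6*l - 13) + 7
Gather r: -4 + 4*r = 4*r - 4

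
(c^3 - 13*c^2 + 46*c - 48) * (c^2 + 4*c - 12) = c^5 - 9*c^4 - 18*c^3 + 292*c^2 - 744*c + 576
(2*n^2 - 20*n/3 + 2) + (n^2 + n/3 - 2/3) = 3*n^2 - 19*n/3 + 4/3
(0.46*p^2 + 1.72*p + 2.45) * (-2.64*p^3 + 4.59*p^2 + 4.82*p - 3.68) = -1.2144*p^5 - 2.4294*p^4 + 3.644*p^3 + 17.8431*p^2 + 5.4794*p - 9.016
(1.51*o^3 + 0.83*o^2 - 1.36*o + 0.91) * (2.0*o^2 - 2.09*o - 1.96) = 3.02*o^5 - 1.4959*o^4 - 7.4143*o^3 + 3.0356*o^2 + 0.7637*o - 1.7836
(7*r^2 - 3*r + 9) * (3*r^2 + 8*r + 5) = 21*r^4 + 47*r^3 + 38*r^2 + 57*r + 45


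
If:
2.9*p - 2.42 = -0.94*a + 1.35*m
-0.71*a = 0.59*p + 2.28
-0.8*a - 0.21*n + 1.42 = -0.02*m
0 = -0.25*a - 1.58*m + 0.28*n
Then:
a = -10.87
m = 10.43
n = 49.15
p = 9.21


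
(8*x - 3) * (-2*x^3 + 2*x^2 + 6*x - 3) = -16*x^4 + 22*x^3 + 42*x^2 - 42*x + 9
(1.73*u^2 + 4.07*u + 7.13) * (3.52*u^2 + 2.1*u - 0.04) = 6.0896*u^4 + 17.9594*u^3 + 33.5754*u^2 + 14.8102*u - 0.2852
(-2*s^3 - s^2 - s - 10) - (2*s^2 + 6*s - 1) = -2*s^3 - 3*s^2 - 7*s - 9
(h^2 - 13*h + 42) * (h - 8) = h^3 - 21*h^2 + 146*h - 336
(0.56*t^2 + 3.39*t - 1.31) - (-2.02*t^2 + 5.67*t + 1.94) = 2.58*t^2 - 2.28*t - 3.25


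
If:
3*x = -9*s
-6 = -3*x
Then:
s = -2/3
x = 2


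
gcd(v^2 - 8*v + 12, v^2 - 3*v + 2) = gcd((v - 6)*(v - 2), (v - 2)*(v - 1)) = v - 2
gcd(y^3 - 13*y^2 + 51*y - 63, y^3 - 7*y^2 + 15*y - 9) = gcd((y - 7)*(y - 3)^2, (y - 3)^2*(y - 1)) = y^2 - 6*y + 9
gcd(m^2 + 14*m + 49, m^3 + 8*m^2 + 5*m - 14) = m + 7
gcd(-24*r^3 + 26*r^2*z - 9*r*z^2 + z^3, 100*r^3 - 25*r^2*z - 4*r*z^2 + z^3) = -4*r + z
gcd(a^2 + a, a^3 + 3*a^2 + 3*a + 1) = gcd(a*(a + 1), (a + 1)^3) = a + 1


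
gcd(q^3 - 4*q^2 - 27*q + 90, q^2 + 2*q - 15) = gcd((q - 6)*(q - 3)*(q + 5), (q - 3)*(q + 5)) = q^2 + 2*q - 15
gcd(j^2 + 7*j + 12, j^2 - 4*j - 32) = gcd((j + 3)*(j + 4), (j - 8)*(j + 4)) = j + 4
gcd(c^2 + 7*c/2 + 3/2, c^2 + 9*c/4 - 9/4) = c + 3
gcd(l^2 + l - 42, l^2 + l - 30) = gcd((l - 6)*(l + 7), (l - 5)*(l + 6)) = 1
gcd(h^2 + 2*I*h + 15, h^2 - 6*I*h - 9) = h - 3*I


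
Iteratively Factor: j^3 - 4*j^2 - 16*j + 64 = (j - 4)*(j^2 - 16) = (j - 4)^2*(j + 4)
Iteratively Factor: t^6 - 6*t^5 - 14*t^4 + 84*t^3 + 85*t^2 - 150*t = (t + 3)*(t^5 - 9*t^4 + 13*t^3 + 45*t^2 - 50*t) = (t - 5)*(t + 3)*(t^4 - 4*t^3 - 7*t^2 + 10*t) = (t - 5)^2*(t + 3)*(t^3 + t^2 - 2*t) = t*(t - 5)^2*(t + 3)*(t^2 + t - 2) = t*(t - 5)^2*(t + 2)*(t + 3)*(t - 1)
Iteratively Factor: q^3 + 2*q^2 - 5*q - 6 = (q + 1)*(q^2 + q - 6) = (q + 1)*(q + 3)*(q - 2)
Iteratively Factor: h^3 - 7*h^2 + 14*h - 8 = (h - 1)*(h^2 - 6*h + 8) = (h - 4)*(h - 1)*(h - 2)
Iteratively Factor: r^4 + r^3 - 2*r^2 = (r - 1)*(r^3 + 2*r^2) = r*(r - 1)*(r^2 + 2*r) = r^2*(r - 1)*(r + 2)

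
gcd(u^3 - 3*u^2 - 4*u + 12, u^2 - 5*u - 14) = u + 2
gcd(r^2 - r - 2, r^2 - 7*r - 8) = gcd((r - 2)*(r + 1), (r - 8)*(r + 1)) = r + 1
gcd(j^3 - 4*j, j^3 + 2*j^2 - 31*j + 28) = 1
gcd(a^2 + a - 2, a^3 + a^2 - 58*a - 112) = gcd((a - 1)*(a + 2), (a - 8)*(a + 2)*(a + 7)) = a + 2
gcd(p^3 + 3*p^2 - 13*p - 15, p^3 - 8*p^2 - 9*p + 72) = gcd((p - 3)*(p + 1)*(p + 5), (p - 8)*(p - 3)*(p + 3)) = p - 3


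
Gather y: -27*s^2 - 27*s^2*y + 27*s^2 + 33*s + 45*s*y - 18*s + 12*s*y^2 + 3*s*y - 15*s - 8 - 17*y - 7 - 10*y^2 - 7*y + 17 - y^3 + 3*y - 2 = -y^3 + y^2*(12*s - 10) + y*(-27*s^2 + 48*s - 21)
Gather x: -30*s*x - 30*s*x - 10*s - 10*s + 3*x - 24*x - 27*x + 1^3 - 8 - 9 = -20*s + x*(-60*s - 48) - 16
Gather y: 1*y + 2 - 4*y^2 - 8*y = -4*y^2 - 7*y + 2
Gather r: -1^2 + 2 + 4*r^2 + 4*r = 4*r^2 + 4*r + 1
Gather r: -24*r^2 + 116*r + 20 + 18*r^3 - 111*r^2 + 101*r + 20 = 18*r^3 - 135*r^2 + 217*r + 40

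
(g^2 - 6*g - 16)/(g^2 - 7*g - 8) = (g + 2)/(g + 1)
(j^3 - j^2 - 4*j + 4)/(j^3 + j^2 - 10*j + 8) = (j + 2)/(j + 4)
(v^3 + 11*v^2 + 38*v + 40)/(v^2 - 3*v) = (v^3 + 11*v^2 + 38*v + 40)/(v*(v - 3))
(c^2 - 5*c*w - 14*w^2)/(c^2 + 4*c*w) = (c^2 - 5*c*w - 14*w^2)/(c*(c + 4*w))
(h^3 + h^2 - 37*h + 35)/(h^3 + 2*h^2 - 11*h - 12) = (h^3 + h^2 - 37*h + 35)/(h^3 + 2*h^2 - 11*h - 12)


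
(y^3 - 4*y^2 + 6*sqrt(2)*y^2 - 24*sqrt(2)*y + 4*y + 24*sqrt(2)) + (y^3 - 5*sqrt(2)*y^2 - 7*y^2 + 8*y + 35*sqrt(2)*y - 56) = 2*y^3 - 11*y^2 + sqrt(2)*y^2 + 12*y + 11*sqrt(2)*y - 56 + 24*sqrt(2)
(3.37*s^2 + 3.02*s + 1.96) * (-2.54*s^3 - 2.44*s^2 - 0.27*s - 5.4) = -8.5598*s^5 - 15.8936*s^4 - 13.2571*s^3 - 23.7958*s^2 - 16.8372*s - 10.584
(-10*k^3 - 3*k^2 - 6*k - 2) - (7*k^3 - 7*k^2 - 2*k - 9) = -17*k^3 + 4*k^2 - 4*k + 7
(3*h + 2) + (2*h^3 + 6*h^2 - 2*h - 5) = 2*h^3 + 6*h^2 + h - 3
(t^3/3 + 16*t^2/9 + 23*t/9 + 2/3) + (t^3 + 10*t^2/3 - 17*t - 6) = 4*t^3/3 + 46*t^2/9 - 130*t/9 - 16/3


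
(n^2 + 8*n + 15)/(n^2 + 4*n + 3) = (n + 5)/(n + 1)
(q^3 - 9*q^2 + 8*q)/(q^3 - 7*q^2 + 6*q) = (q - 8)/(q - 6)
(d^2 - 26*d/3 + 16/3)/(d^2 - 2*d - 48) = (d - 2/3)/(d + 6)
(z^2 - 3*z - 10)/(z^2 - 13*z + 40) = (z + 2)/(z - 8)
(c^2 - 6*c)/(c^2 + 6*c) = (c - 6)/(c + 6)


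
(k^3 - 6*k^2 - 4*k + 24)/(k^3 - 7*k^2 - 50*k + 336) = (k^2 - 4)/(k^2 - k - 56)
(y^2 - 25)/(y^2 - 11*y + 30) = (y + 5)/(y - 6)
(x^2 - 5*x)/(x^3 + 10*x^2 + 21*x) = (x - 5)/(x^2 + 10*x + 21)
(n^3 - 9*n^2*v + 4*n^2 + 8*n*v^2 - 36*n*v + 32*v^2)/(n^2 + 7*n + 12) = (n^2 - 9*n*v + 8*v^2)/(n + 3)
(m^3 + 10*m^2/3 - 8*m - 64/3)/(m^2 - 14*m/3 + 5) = (3*m^3 + 10*m^2 - 24*m - 64)/(3*m^2 - 14*m + 15)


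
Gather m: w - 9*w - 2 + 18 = 16 - 8*w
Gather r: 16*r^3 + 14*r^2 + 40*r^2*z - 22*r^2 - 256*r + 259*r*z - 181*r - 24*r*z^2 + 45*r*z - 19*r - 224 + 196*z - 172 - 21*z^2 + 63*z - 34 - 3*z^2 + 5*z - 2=16*r^3 + r^2*(40*z - 8) + r*(-24*z^2 + 304*z - 456) - 24*z^2 + 264*z - 432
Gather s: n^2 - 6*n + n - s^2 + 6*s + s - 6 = n^2 - 5*n - s^2 + 7*s - 6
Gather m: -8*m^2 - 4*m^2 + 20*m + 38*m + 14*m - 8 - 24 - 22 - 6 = -12*m^2 + 72*m - 60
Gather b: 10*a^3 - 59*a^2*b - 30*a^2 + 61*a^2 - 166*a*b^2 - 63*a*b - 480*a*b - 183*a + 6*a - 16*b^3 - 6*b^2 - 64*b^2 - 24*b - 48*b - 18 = 10*a^3 + 31*a^2 - 177*a - 16*b^3 + b^2*(-166*a - 70) + b*(-59*a^2 - 543*a - 72) - 18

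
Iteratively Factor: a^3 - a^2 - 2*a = (a)*(a^2 - a - 2) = a*(a + 1)*(a - 2)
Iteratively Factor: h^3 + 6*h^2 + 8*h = (h + 2)*(h^2 + 4*h) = h*(h + 2)*(h + 4)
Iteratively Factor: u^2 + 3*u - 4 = (u + 4)*(u - 1)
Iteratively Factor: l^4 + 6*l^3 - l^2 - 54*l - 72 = (l + 2)*(l^3 + 4*l^2 - 9*l - 36) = (l + 2)*(l + 4)*(l^2 - 9) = (l - 3)*(l + 2)*(l + 4)*(l + 3)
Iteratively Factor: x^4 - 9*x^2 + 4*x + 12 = (x + 3)*(x^3 - 3*x^2 + 4) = (x + 1)*(x + 3)*(x^2 - 4*x + 4) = (x - 2)*(x + 1)*(x + 3)*(x - 2)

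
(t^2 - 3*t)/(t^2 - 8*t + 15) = t/(t - 5)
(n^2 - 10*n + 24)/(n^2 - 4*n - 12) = (n - 4)/(n + 2)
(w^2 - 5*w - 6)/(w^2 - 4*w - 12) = (w + 1)/(w + 2)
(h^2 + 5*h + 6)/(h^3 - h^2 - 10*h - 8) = (h + 3)/(h^2 - 3*h - 4)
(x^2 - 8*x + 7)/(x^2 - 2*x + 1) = (x - 7)/(x - 1)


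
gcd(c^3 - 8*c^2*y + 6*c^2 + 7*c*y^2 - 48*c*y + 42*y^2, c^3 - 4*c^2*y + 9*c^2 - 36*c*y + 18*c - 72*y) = c + 6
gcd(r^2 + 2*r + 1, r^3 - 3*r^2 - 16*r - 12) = r + 1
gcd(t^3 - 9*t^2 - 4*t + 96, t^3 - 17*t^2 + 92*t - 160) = t^2 - 12*t + 32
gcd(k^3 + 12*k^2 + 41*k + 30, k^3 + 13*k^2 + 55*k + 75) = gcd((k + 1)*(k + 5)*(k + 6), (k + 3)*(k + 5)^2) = k + 5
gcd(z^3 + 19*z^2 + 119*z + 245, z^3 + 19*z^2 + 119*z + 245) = z^3 + 19*z^2 + 119*z + 245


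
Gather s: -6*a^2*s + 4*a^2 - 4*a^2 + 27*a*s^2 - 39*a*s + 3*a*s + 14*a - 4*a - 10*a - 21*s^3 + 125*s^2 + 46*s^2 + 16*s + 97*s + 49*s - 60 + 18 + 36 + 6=-21*s^3 + s^2*(27*a + 171) + s*(-6*a^2 - 36*a + 162)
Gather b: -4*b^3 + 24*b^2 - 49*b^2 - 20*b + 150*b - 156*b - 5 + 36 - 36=-4*b^3 - 25*b^2 - 26*b - 5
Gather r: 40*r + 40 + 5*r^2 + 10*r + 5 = 5*r^2 + 50*r + 45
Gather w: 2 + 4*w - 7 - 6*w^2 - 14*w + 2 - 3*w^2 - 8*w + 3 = -9*w^2 - 18*w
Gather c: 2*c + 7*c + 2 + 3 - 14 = 9*c - 9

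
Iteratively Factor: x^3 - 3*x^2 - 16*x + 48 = (x - 4)*(x^2 + x - 12) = (x - 4)*(x + 4)*(x - 3)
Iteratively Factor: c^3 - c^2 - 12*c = (c + 3)*(c^2 - 4*c) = c*(c + 3)*(c - 4)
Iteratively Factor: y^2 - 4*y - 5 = (y - 5)*(y + 1)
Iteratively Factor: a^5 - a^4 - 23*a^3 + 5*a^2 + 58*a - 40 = (a - 1)*(a^4 - 23*a^2 - 18*a + 40) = (a - 1)*(a + 2)*(a^3 - 2*a^2 - 19*a + 20) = (a - 1)*(a + 2)*(a + 4)*(a^2 - 6*a + 5) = (a - 5)*(a - 1)*(a + 2)*(a + 4)*(a - 1)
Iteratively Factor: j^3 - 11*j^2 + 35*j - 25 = (j - 5)*(j^2 - 6*j + 5) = (j - 5)*(j - 1)*(j - 5)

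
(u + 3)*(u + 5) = u^2 + 8*u + 15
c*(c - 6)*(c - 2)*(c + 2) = c^4 - 6*c^3 - 4*c^2 + 24*c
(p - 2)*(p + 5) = p^2 + 3*p - 10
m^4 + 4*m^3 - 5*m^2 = m^2*(m - 1)*(m + 5)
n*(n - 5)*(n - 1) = n^3 - 6*n^2 + 5*n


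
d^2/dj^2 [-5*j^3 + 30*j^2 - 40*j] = 60 - 30*j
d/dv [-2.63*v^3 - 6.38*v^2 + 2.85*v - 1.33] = -7.89*v^2 - 12.76*v + 2.85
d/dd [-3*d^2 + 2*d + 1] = 2 - 6*d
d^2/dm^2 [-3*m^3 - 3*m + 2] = -18*m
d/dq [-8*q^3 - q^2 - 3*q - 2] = -24*q^2 - 2*q - 3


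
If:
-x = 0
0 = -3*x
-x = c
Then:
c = 0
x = 0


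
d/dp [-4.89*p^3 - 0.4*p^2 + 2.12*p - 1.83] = -14.67*p^2 - 0.8*p + 2.12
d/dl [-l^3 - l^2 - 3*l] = -3*l^2 - 2*l - 3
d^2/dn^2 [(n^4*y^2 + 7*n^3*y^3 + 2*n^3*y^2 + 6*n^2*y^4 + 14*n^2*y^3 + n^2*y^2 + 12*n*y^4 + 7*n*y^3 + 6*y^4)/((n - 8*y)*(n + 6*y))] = 2*y^2*(-n^3 + 24*n^2*y - 192*n*y^2 - 64*y^3 - 144*y^2 - 9*y)/(-n^3 + 24*n^2*y - 192*n*y^2 + 512*y^3)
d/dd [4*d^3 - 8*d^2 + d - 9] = 12*d^2 - 16*d + 1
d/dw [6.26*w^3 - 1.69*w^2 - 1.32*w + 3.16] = 18.78*w^2 - 3.38*w - 1.32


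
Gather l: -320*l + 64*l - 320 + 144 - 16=-256*l - 192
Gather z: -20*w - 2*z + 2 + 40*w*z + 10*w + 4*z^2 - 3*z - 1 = -10*w + 4*z^2 + z*(40*w - 5) + 1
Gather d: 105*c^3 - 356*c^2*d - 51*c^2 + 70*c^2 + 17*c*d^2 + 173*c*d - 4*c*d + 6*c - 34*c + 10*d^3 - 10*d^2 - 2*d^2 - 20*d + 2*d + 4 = 105*c^3 + 19*c^2 - 28*c + 10*d^3 + d^2*(17*c - 12) + d*(-356*c^2 + 169*c - 18) + 4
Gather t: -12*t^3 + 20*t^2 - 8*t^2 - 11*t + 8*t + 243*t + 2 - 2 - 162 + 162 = -12*t^3 + 12*t^2 + 240*t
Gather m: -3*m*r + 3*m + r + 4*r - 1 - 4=m*(3 - 3*r) + 5*r - 5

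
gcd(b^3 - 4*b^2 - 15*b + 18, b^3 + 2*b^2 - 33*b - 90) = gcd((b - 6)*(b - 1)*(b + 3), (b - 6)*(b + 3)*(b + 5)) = b^2 - 3*b - 18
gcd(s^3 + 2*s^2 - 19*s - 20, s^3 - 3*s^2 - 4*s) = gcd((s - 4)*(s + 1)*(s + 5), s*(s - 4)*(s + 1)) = s^2 - 3*s - 4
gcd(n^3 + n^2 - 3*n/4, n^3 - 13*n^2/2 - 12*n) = n^2 + 3*n/2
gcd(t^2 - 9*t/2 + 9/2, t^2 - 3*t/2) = t - 3/2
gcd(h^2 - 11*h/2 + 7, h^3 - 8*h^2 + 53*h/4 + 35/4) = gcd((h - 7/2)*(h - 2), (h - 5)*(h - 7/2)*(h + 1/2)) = h - 7/2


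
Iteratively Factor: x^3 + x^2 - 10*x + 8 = (x - 1)*(x^2 + 2*x - 8) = (x - 2)*(x - 1)*(x + 4)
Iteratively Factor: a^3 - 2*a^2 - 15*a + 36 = (a + 4)*(a^2 - 6*a + 9) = (a - 3)*(a + 4)*(a - 3)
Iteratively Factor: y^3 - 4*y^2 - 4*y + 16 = (y - 2)*(y^2 - 2*y - 8) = (y - 2)*(y + 2)*(y - 4)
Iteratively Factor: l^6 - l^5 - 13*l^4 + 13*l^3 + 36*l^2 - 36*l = (l)*(l^5 - l^4 - 13*l^3 + 13*l^2 + 36*l - 36) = l*(l - 2)*(l^4 + l^3 - 11*l^2 - 9*l + 18) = l*(l - 2)*(l + 3)*(l^3 - 2*l^2 - 5*l + 6) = l*(l - 2)*(l + 2)*(l + 3)*(l^2 - 4*l + 3) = l*(l - 3)*(l - 2)*(l + 2)*(l + 3)*(l - 1)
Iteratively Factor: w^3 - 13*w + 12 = (w + 4)*(w^2 - 4*w + 3) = (w - 1)*(w + 4)*(w - 3)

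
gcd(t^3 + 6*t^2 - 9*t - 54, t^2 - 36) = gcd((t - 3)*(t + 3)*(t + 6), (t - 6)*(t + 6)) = t + 6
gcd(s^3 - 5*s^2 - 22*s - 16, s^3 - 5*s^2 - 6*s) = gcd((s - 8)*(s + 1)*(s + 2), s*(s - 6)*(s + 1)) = s + 1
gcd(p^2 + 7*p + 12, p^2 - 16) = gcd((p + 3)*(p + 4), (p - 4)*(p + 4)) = p + 4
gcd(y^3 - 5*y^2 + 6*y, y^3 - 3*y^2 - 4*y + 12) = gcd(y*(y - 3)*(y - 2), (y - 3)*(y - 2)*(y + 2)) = y^2 - 5*y + 6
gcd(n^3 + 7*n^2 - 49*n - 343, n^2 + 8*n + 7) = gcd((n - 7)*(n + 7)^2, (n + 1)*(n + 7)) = n + 7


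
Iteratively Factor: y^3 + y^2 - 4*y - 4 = (y + 1)*(y^2 - 4) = (y + 1)*(y + 2)*(y - 2)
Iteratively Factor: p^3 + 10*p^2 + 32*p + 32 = (p + 4)*(p^2 + 6*p + 8) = (p + 4)^2*(p + 2)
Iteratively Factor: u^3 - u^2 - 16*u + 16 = (u - 4)*(u^2 + 3*u - 4) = (u - 4)*(u - 1)*(u + 4)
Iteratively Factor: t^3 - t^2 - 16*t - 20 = (t + 2)*(t^2 - 3*t - 10) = (t - 5)*(t + 2)*(t + 2)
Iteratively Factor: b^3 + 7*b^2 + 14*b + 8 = (b + 1)*(b^2 + 6*b + 8) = (b + 1)*(b + 4)*(b + 2)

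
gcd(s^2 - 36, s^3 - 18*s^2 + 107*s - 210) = s - 6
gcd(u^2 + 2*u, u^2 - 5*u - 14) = u + 2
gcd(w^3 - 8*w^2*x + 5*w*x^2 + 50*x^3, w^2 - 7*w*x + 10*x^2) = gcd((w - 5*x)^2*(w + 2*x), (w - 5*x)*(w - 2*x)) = -w + 5*x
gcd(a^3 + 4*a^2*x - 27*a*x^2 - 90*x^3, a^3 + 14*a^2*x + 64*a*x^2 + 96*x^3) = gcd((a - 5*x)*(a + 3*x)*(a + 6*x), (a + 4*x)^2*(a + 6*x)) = a + 6*x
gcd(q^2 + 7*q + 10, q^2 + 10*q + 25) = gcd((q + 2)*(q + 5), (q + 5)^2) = q + 5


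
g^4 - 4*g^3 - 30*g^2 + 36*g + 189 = (g - 7)*(g - 3)*(g + 3)^2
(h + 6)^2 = h^2 + 12*h + 36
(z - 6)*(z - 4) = z^2 - 10*z + 24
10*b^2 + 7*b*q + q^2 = (2*b + q)*(5*b + q)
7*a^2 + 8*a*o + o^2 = (a + o)*(7*a + o)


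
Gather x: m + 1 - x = m - x + 1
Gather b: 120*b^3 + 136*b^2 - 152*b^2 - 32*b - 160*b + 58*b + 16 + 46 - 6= 120*b^3 - 16*b^2 - 134*b + 56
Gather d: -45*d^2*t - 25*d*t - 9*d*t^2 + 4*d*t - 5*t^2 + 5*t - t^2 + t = -45*d^2*t + d*(-9*t^2 - 21*t) - 6*t^2 + 6*t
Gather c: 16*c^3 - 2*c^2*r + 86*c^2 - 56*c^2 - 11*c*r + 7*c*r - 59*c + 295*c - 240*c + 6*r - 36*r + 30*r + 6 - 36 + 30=16*c^3 + c^2*(30 - 2*r) + c*(-4*r - 4)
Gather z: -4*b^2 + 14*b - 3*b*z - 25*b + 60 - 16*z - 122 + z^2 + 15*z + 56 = -4*b^2 - 11*b + z^2 + z*(-3*b - 1) - 6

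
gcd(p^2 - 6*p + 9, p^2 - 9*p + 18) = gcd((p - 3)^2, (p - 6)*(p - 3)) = p - 3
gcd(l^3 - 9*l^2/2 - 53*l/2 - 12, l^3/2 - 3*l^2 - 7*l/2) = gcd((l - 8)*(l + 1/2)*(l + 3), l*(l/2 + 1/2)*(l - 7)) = 1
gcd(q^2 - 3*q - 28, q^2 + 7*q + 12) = q + 4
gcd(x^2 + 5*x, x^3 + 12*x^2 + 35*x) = x^2 + 5*x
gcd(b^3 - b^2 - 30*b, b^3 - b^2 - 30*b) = b^3 - b^2 - 30*b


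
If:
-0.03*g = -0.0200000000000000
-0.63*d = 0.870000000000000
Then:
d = -1.38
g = 0.67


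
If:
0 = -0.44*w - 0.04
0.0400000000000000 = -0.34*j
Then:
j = -0.12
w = -0.09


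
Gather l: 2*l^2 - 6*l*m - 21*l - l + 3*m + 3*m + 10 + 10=2*l^2 + l*(-6*m - 22) + 6*m + 20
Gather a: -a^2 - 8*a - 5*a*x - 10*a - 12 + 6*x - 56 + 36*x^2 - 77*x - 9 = -a^2 + a*(-5*x - 18) + 36*x^2 - 71*x - 77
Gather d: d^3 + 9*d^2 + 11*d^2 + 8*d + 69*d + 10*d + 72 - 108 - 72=d^3 + 20*d^2 + 87*d - 108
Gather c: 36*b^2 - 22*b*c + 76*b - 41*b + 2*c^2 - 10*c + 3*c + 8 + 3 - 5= 36*b^2 + 35*b + 2*c^2 + c*(-22*b - 7) + 6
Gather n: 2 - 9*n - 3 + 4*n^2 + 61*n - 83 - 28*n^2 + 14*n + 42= -24*n^2 + 66*n - 42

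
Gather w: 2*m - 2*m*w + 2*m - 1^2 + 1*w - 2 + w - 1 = 4*m + w*(2 - 2*m) - 4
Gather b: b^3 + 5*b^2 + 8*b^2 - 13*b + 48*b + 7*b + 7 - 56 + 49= b^3 + 13*b^2 + 42*b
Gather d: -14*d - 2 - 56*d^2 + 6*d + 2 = -56*d^2 - 8*d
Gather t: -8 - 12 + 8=-12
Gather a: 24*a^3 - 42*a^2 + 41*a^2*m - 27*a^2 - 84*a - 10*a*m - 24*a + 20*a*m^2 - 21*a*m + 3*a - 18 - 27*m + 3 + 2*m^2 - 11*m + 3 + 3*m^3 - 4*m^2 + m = 24*a^3 + a^2*(41*m - 69) + a*(20*m^2 - 31*m - 105) + 3*m^3 - 2*m^2 - 37*m - 12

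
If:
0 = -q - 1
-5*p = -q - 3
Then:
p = 2/5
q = -1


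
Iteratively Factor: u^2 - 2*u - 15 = (u - 5)*(u + 3)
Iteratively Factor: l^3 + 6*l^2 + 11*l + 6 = (l + 2)*(l^2 + 4*l + 3) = (l + 2)*(l + 3)*(l + 1)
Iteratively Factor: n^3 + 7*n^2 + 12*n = (n)*(n^2 + 7*n + 12) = n*(n + 3)*(n + 4)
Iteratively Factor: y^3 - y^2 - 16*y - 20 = (y + 2)*(y^2 - 3*y - 10) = (y + 2)^2*(y - 5)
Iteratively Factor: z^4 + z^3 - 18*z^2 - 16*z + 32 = (z - 1)*(z^3 + 2*z^2 - 16*z - 32) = (z - 4)*(z - 1)*(z^2 + 6*z + 8) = (z - 4)*(z - 1)*(z + 4)*(z + 2)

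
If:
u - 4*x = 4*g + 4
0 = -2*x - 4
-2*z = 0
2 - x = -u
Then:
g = 0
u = -4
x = -2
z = 0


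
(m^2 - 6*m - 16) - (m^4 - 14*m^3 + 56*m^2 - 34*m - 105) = -m^4 + 14*m^3 - 55*m^2 + 28*m + 89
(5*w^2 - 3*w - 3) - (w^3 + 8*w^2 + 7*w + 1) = -w^3 - 3*w^2 - 10*w - 4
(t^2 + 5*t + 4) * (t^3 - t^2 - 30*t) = t^5 + 4*t^4 - 31*t^3 - 154*t^2 - 120*t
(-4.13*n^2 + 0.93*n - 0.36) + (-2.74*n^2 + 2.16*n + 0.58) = -6.87*n^2 + 3.09*n + 0.22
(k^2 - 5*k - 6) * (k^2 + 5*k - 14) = k^4 - 45*k^2 + 40*k + 84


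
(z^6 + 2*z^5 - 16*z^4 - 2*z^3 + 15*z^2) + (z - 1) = z^6 + 2*z^5 - 16*z^4 - 2*z^3 + 15*z^2 + z - 1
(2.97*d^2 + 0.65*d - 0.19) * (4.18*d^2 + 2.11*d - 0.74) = 12.4146*d^4 + 8.9837*d^3 - 1.6205*d^2 - 0.8819*d + 0.1406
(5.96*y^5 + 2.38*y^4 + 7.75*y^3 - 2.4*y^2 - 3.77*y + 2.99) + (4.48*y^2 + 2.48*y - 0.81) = 5.96*y^5 + 2.38*y^4 + 7.75*y^3 + 2.08*y^2 - 1.29*y + 2.18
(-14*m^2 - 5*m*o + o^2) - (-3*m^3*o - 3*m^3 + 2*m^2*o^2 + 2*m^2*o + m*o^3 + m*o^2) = 3*m^3*o + 3*m^3 - 2*m^2*o^2 - 2*m^2*o - 14*m^2 - m*o^3 - m*o^2 - 5*m*o + o^2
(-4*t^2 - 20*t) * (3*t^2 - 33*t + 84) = -12*t^4 + 72*t^3 + 324*t^2 - 1680*t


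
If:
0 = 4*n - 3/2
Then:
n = 3/8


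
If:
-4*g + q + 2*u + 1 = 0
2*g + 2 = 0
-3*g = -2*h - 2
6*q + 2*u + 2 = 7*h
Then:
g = -1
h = -5/2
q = -29/10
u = -21/20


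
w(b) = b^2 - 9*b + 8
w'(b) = 2*b - 9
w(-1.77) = 27.06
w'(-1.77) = -12.54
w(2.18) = -6.87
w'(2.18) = -4.64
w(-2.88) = 42.21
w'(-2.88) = -14.76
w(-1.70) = 26.19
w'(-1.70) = -12.40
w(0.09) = 7.20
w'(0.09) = -8.82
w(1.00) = 0.00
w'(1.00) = -7.00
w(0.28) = 5.56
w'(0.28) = -8.44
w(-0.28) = 10.60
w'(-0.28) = -9.56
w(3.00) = -10.00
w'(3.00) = -3.00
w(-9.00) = 170.00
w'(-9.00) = -27.00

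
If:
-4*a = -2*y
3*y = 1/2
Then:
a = 1/12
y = 1/6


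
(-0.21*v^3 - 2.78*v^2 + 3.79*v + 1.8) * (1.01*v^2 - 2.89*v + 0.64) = -0.2121*v^5 - 2.2009*v^4 + 11.7277*v^3 - 10.9143*v^2 - 2.7764*v + 1.152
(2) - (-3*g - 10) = 3*g + 12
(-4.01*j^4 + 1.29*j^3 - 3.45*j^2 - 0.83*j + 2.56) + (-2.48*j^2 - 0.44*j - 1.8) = -4.01*j^4 + 1.29*j^3 - 5.93*j^2 - 1.27*j + 0.76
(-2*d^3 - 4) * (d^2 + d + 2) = -2*d^5 - 2*d^4 - 4*d^3 - 4*d^2 - 4*d - 8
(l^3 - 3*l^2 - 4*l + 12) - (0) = l^3 - 3*l^2 - 4*l + 12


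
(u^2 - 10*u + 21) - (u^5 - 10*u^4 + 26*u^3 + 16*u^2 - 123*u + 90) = -u^5 + 10*u^4 - 26*u^3 - 15*u^2 + 113*u - 69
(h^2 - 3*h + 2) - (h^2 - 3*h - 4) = 6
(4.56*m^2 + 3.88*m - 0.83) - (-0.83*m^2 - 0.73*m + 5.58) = 5.39*m^2 + 4.61*m - 6.41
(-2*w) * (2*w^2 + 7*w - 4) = -4*w^3 - 14*w^2 + 8*w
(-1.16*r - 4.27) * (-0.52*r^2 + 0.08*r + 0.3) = 0.6032*r^3 + 2.1276*r^2 - 0.6896*r - 1.281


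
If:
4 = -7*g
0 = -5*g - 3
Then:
No Solution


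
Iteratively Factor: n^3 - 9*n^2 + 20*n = (n - 5)*(n^2 - 4*n) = n*(n - 5)*(n - 4)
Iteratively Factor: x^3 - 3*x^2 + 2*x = (x - 2)*(x^2 - x) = (x - 2)*(x - 1)*(x)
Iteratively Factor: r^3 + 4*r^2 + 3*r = (r)*(r^2 + 4*r + 3) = r*(r + 3)*(r + 1)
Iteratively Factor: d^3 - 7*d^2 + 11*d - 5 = (d - 1)*(d^2 - 6*d + 5) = (d - 1)^2*(d - 5)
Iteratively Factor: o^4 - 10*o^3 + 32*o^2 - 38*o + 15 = (o - 1)*(o^3 - 9*o^2 + 23*o - 15) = (o - 1)^2*(o^2 - 8*o + 15) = (o - 3)*(o - 1)^2*(o - 5)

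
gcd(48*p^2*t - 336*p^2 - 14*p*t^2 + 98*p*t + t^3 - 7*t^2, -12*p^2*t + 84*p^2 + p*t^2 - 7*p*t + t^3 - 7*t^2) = t - 7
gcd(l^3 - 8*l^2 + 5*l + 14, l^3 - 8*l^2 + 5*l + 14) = l^3 - 8*l^2 + 5*l + 14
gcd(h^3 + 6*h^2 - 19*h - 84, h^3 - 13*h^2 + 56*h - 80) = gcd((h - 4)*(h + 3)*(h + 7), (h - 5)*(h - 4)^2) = h - 4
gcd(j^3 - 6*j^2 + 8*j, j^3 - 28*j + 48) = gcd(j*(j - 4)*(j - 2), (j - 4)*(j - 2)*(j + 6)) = j^2 - 6*j + 8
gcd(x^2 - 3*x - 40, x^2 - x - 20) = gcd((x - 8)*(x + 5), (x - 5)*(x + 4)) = 1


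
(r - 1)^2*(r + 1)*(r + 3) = r^4 + 2*r^3 - 4*r^2 - 2*r + 3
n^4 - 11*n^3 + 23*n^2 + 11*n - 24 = (n - 8)*(n - 3)*(n - 1)*(n + 1)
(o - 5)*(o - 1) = o^2 - 6*o + 5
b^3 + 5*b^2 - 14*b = b*(b - 2)*(b + 7)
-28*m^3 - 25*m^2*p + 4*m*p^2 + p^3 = (-4*m + p)*(m + p)*(7*m + p)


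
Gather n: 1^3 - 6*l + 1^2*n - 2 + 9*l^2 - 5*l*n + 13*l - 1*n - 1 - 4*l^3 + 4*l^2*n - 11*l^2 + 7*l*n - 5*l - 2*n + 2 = -4*l^3 - 2*l^2 + 2*l + n*(4*l^2 + 2*l - 2)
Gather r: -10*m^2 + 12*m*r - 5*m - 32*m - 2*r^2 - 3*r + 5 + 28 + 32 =-10*m^2 - 37*m - 2*r^2 + r*(12*m - 3) + 65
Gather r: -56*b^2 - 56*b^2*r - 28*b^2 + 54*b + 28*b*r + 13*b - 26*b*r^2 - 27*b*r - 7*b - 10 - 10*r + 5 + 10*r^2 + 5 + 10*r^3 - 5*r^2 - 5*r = -84*b^2 + 60*b + 10*r^3 + r^2*(5 - 26*b) + r*(-56*b^2 + b - 15)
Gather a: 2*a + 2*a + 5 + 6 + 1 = 4*a + 12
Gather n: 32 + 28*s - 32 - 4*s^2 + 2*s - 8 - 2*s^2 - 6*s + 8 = -6*s^2 + 24*s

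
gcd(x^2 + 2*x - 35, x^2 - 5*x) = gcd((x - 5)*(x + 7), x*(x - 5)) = x - 5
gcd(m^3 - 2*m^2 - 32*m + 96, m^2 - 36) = m + 6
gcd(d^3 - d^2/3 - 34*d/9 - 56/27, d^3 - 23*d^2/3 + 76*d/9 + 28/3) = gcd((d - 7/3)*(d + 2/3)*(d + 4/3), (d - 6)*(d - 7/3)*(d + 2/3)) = d^2 - 5*d/3 - 14/9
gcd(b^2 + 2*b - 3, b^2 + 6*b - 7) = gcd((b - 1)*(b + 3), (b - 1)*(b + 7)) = b - 1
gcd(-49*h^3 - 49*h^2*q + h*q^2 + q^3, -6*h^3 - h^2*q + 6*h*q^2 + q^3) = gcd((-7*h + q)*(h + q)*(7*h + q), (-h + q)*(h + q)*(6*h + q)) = h + q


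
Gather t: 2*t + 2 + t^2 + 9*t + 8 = t^2 + 11*t + 10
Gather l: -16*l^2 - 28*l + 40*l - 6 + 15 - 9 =-16*l^2 + 12*l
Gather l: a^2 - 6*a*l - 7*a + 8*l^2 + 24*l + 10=a^2 - 7*a + 8*l^2 + l*(24 - 6*a) + 10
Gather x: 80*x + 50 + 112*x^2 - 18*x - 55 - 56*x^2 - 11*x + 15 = 56*x^2 + 51*x + 10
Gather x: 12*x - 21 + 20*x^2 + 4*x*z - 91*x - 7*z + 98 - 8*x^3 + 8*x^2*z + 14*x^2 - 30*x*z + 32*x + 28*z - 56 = -8*x^3 + x^2*(8*z + 34) + x*(-26*z - 47) + 21*z + 21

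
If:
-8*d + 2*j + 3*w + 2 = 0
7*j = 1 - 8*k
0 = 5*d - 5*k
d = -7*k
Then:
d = 0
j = 1/7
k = 0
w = -16/21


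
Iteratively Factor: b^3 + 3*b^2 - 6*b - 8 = (b + 1)*(b^2 + 2*b - 8) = (b + 1)*(b + 4)*(b - 2)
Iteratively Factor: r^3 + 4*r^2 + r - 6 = (r - 1)*(r^2 + 5*r + 6) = (r - 1)*(r + 2)*(r + 3)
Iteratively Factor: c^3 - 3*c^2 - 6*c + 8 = (c - 1)*(c^2 - 2*c - 8) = (c - 4)*(c - 1)*(c + 2)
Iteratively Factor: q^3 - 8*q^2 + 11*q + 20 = (q + 1)*(q^2 - 9*q + 20) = (q - 4)*(q + 1)*(q - 5)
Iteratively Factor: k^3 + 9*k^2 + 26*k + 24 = (k + 4)*(k^2 + 5*k + 6) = (k + 2)*(k + 4)*(k + 3)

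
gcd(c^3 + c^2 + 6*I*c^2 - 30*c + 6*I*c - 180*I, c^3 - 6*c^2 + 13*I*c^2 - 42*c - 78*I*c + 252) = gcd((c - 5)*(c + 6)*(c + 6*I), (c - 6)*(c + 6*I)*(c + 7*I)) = c + 6*I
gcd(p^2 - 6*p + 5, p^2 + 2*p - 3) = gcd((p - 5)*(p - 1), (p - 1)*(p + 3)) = p - 1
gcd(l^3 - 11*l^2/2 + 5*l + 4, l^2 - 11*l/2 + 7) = l - 2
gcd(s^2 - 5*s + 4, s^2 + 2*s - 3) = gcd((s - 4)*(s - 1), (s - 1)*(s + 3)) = s - 1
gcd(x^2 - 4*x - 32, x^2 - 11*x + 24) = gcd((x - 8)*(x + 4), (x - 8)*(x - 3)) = x - 8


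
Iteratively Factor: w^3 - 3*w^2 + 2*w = (w - 2)*(w^2 - w) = (w - 2)*(w - 1)*(w)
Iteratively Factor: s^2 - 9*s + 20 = (s - 4)*(s - 5)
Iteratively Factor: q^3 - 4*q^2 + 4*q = (q)*(q^2 - 4*q + 4) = q*(q - 2)*(q - 2)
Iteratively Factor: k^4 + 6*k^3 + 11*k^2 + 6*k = (k)*(k^3 + 6*k^2 + 11*k + 6) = k*(k + 2)*(k^2 + 4*k + 3) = k*(k + 1)*(k + 2)*(k + 3)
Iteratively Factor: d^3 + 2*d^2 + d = (d)*(d^2 + 2*d + 1) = d*(d + 1)*(d + 1)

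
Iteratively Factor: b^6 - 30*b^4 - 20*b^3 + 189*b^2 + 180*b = (b + 4)*(b^5 - 4*b^4 - 14*b^3 + 36*b^2 + 45*b) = (b - 3)*(b + 4)*(b^4 - b^3 - 17*b^2 - 15*b) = b*(b - 3)*(b + 4)*(b^3 - b^2 - 17*b - 15) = b*(b - 3)*(b + 3)*(b + 4)*(b^2 - 4*b - 5) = b*(b - 5)*(b - 3)*(b + 3)*(b + 4)*(b + 1)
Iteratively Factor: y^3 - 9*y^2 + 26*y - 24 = (y - 2)*(y^2 - 7*y + 12) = (y - 3)*(y - 2)*(y - 4)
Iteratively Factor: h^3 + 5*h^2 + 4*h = (h + 4)*(h^2 + h) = h*(h + 4)*(h + 1)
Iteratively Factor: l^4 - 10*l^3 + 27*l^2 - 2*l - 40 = (l - 4)*(l^3 - 6*l^2 + 3*l + 10) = (l - 5)*(l - 4)*(l^2 - l - 2) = (l - 5)*(l - 4)*(l + 1)*(l - 2)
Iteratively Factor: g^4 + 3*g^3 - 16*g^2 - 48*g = (g + 4)*(g^3 - g^2 - 12*g) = (g - 4)*(g + 4)*(g^2 + 3*g) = g*(g - 4)*(g + 4)*(g + 3)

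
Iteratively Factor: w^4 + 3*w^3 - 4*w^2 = (w - 1)*(w^3 + 4*w^2) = (w - 1)*(w + 4)*(w^2) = w*(w - 1)*(w + 4)*(w)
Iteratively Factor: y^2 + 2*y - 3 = (y + 3)*(y - 1)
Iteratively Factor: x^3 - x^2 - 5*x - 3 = (x + 1)*(x^2 - 2*x - 3) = (x - 3)*(x + 1)*(x + 1)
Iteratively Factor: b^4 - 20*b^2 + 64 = (b + 4)*(b^3 - 4*b^2 - 4*b + 16) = (b - 2)*(b + 4)*(b^2 - 2*b - 8) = (b - 4)*(b - 2)*(b + 4)*(b + 2)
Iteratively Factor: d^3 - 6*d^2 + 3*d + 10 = (d - 5)*(d^2 - d - 2) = (d - 5)*(d + 1)*(d - 2)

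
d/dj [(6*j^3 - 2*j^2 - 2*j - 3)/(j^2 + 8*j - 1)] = 2*(3*j^4 + 48*j^3 - 16*j^2 + 5*j + 13)/(j^4 + 16*j^3 + 62*j^2 - 16*j + 1)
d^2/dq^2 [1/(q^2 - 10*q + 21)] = 2*(-q^2 + 10*q + 4*(q - 5)^2 - 21)/(q^2 - 10*q + 21)^3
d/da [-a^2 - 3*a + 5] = -2*a - 3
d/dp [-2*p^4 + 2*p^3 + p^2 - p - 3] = -8*p^3 + 6*p^2 + 2*p - 1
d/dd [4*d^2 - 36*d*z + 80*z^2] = 8*d - 36*z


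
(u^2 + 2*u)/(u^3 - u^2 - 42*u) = (u + 2)/(u^2 - u - 42)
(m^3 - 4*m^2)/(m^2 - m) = m*(m - 4)/(m - 1)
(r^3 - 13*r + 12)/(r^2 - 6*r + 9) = (r^2 + 3*r - 4)/(r - 3)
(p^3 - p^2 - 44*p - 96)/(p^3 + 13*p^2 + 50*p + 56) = (p^2 - 5*p - 24)/(p^2 + 9*p + 14)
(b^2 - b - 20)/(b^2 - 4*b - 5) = (b + 4)/(b + 1)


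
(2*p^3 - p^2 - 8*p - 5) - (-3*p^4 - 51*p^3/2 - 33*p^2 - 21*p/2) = 3*p^4 + 55*p^3/2 + 32*p^2 + 5*p/2 - 5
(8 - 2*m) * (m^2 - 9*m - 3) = -2*m^3 + 26*m^2 - 66*m - 24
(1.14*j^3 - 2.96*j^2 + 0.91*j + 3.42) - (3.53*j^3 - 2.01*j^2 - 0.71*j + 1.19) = -2.39*j^3 - 0.95*j^2 + 1.62*j + 2.23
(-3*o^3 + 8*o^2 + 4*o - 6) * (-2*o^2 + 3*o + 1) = 6*o^5 - 25*o^4 + 13*o^3 + 32*o^2 - 14*o - 6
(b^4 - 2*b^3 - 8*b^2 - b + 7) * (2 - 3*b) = -3*b^5 + 8*b^4 + 20*b^3 - 13*b^2 - 23*b + 14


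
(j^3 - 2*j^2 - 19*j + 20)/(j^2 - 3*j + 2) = (j^2 - j - 20)/(j - 2)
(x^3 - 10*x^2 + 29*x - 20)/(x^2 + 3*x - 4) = (x^2 - 9*x + 20)/(x + 4)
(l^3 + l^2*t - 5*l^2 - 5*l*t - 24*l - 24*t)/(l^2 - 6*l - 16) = (l^2 + l*t + 3*l + 3*t)/(l + 2)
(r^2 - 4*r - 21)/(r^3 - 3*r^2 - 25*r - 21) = 1/(r + 1)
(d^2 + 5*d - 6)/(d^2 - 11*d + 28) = (d^2 + 5*d - 6)/(d^2 - 11*d + 28)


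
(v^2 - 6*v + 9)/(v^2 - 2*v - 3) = (v - 3)/(v + 1)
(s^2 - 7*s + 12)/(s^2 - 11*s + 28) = (s - 3)/(s - 7)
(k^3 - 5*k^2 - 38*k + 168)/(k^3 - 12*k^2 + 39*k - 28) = (k + 6)/(k - 1)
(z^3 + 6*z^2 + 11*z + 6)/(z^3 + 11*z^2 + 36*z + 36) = (z + 1)/(z + 6)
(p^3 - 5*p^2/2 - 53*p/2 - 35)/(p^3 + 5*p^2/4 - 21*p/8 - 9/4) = 4*(2*p^2 - 9*p - 35)/(8*p^2 - 6*p - 9)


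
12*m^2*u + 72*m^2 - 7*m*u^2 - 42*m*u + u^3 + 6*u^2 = (-4*m + u)*(-3*m + u)*(u + 6)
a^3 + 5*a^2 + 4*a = a*(a + 1)*(a + 4)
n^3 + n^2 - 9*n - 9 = (n - 3)*(n + 1)*(n + 3)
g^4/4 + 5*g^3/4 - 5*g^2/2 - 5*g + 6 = (g/4 + 1/2)*(g - 2)*(g - 1)*(g + 6)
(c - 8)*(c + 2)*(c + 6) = c^3 - 52*c - 96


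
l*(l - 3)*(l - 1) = l^3 - 4*l^2 + 3*l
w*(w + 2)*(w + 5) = w^3 + 7*w^2 + 10*w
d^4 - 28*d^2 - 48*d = d*(d - 6)*(d + 2)*(d + 4)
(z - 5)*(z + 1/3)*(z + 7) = z^3 + 7*z^2/3 - 103*z/3 - 35/3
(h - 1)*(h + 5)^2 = h^3 + 9*h^2 + 15*h - 25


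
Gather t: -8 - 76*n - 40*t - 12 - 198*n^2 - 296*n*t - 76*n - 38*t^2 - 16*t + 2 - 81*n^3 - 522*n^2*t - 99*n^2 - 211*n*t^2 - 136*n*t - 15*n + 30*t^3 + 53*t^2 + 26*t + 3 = -81*n^3 - 297*n^2 - 167*n + 30*t^3 + t^2*(15 - 211*n) + t*(-522*n^2 - 432*n - 30) - 15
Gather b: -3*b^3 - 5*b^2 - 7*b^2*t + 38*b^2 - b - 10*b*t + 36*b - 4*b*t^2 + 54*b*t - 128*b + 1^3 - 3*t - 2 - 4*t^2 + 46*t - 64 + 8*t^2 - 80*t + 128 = -3*b^3 + b^2*(33 - 7*t) + b*(-4*t^2 + 44*t - 93) + 4*t^2 - 37*t + 63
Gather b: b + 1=b + 1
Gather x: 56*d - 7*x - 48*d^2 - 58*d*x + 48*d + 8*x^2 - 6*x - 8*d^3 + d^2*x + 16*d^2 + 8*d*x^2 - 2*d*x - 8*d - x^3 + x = -8*d^3 - 32*d^2 + 96*d - x^3 + x^2*(8*d + 8) + x*(d^2 - 60*d - 12)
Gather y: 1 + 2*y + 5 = 2*y + 6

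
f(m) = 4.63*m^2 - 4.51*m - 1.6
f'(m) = 9.26*m - 4.51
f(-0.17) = -0.70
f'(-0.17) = -6.08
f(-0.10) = -1.10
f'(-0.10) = -5.44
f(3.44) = 37.68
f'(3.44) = 27.34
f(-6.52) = 224.63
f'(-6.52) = -64.89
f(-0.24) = -0.25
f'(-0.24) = -6.73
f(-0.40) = 0.94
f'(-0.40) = -8.21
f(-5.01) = 137.21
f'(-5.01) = -50.90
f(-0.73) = 4.16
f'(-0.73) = -11.27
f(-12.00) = 719.24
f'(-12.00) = -115.63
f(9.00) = 332.84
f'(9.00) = 78.83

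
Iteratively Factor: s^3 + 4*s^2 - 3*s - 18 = (s - 2)*(s^2 + 6*s + 9) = (s - 2)*(s + 3)*(s + 3)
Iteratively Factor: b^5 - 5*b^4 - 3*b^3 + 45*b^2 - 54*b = (b - 3)*(b^4 - 2*b^3 - 9*b^2 + 18*b) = (b - 3)*(b + 3)*(b^3 - 5*b^2 + 6*b) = (b - 3)*(b - 2)*(b + 3)*(b^2 - 3*b) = b*(b - 3)*(b - 2)*(b + 3)*(b - 3)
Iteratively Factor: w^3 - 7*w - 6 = (w - 3)*(w^2 + 3*w + 2) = (w - 3)*(w + 2)*(w + 1)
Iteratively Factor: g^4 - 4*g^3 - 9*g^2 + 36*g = (g + 3)*(g^3 - 7*g^2 + 12*g) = g*(g + 3)*(g^2 - 7*g + 12) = g*(g - 3)*(g + 3)*(g - 4)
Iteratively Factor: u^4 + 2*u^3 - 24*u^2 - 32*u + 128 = (u + 4)*(u^3 - 2*u^2 - 16*u + 32) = (u - 2)*(u + 4)*(u^2 - 16) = (u - 2)*(u + 4)^2*(u - 4)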